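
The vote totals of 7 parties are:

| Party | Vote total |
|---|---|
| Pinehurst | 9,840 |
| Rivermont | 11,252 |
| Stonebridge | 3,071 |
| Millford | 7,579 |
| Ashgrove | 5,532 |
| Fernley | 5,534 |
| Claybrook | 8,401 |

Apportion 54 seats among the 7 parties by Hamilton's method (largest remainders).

Pinehurst=10, Rivermont=12, Stonebridge=3, Millford=8, Ashgrove=6, Fernley=6, Claybrook=9

Standard divisor: 51209 ÷ 54 ≈ 948.315.
Standard quotas: Pinehurst 10.3763, Rivermont 11.8653, Stonebridge 3.2384, Millford 7.9921, Ashgrove 5.8335, Fernley 5.8356, Claybrook 8.8589.
Lower quotas: Pinehurst 10, Rivermont 11, Stonebridge 3, Millford 7, Ashgrove 5, Fernley 5, Claybrook 8 (sum 49, leaving 5 seats).
Remainders in descending order: Millford 0.9921, Rivermont 0.8653, Claybrook 0.8589, Fernley 0.8356, Ashgrove 0.8335, Pinehurst 0.3763, Stonebridge 0.2384.
The surplus seats go to Millford, Rivermont, Claybrook, Fernley, Ashgrove.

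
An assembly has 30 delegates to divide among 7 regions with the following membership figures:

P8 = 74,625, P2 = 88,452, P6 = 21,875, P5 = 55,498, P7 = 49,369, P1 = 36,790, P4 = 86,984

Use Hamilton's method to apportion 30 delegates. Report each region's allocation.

Standard divisor: 413593 ÷ 30 ≈ 13786.433.
Standard quotas: P8 5.4129, P2 6.4159, P6 1.5867, P5 4.0256, P7 3.5810, P1 2.6686, P4 6.3094.
Lower quotas: P8 5, P2 6, P6 1, P5 4, P7 3, P1 2, P4 6 (sum 27, leaving 3 seats).
Remainders in descending order: P1 0.6686, P6 0.5867, P7 0.5810, P2 0.4159, P8 0.4129, P4 0.3094, P5 0.0256.
Largest remainders: P1, P6, P7 receive the extra seats.

P8=5; P2=6; P6=2; P5=4; P7=4; P1=3; P4=6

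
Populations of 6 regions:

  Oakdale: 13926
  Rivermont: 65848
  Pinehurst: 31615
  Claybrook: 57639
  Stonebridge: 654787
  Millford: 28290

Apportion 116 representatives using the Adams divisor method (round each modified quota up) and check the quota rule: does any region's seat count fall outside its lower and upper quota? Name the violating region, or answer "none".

Stonebridge

Standard quotas: Oakdale 1.896, Rivermont 8.964, Pinehurst 4.304, Claybrook 7.847, Stonebridge 89.138, Millford 3.851.
Adams allocation: Oakdale 2, Rivermont 9, Pinehurst 5, Claybrook 8, Stonebridge 88, Millford 4.
Stonebridge has quota 89.138 (lower 89, upper 90) but receives 88 — outside the quota interval.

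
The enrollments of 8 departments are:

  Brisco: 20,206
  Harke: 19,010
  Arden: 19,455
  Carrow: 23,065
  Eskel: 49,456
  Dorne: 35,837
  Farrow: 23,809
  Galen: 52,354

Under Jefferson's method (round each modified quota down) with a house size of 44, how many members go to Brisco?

4

Standard divisor 243192/44 ≈ 5527.091; standard quotas: Brisco 3.656, Harke 3.439, Arden 3.520, Carrow 4.173, Eskel 8.948, Dorne 6.484, Farrow 4.308, Galen 9.472.
Rounding down gives 3, 3, 3, 4, 8, 6, 4, 9 = 40 seats, so the divisor must be adjusted.
With modified divisor 5000: modified quotas Brisco 4.041, Harke 3.802, Arden 3.891, Carrow 4.613, Eskel 9.891, Dorne 7.167, Farrow 4.762, Galen 10.471.
Rounding down: Brisco 4, Harke 3, Arden 3, Carrow 4, Eskel 9, Dorne 7, Farrow 4, Galen 10 (total 44).
Brisco receives 4.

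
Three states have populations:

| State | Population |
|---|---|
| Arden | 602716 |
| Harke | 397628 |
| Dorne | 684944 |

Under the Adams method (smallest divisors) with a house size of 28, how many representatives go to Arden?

10

Standard divisor 1685288/28 ≈ 60188.857; standard quotas: Arden 10.014, Harke 6.606, Dorne 11.380.
Rounding up gives 11, 7, 12 = 30 seats, so the divisor must be adjusted.
With modified divisor 64300: modified quotas Arden 9.373, Harke 6.184, Dorne 10.652.
Rounding up: Arden 10, Harke 7, Dorne 11 (total 28).
Arden receives 10.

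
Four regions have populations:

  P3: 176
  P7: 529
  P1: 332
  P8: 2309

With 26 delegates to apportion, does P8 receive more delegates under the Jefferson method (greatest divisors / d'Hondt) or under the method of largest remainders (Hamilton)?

Jefferson

Jefferson: P3 1, P7 4, P1 2, P8 19.
Hamilton: P3 1, P7 4, P1 3, P8 18.
P8 gets 19 under Jefferson and 18 under Hamilton.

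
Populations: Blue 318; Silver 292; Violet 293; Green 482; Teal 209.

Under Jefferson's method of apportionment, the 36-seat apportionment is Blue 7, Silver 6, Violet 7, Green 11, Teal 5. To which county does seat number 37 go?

Priority for the next seat is population ÷ (current seats + 1).
Priorities: Blue 39.750, Silver 41.714, Violet 36.625, Green 40.167, Teal 34.833.
Highest priority: Silver.

Silver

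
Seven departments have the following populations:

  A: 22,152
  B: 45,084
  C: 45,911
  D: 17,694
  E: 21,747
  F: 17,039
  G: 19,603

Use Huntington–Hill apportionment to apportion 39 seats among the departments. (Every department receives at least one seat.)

With divisor 4891: modified quotas A 4.529, B 9.218, C 9.387, D 3.618, E 4.446, F 3.484, G 4.008.
Geometric-mean thresholds: A √(4·5)=4.472, B √(9·10)=9.487, C √(9·10)=9.487, D √(3·4)=3.464, E √(4·5)=4.472, F √(3·4)=3.464, G √(4·5)=4.472.
Each quota rounded against its threshold gives A 5, B 9, C 9, D 4, E 4, F 4, G 4 (total 39).

A 5, B 9, C 9, D 4, E 4, F 4, G 4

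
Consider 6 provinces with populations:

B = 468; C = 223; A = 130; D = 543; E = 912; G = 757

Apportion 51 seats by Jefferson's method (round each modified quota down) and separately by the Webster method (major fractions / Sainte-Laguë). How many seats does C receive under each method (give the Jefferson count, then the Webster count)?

Jefferson: B 8, C 3, A 2, D 9, E 16, G 13.
Webster: B 8, C 4, A 2, D 9, E 15, G 13.
C gets 3 under Jefferson and 4 under Webster.

3 and 4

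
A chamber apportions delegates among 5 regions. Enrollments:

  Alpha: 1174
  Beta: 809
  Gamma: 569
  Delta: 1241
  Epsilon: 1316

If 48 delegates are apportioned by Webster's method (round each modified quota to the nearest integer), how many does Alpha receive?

11

Standard divisor 5109/48 ≈ 106.438; standard quotas: Alpha 11.030, Beta 7.601, Gamma 5.346, Delta 11.659, Epsilon 12.364.
Rounding to the nearest integer gives Alpha 11, Beta 8, Gamma 5, Delta 12, Epsilon 12 — total 48, matching the house size, so no adjustment is needed.
Alpha receives 11.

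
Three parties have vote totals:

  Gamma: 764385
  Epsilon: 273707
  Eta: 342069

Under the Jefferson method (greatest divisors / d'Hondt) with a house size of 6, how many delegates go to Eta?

1

Standard divisor 1380161/6 ≈ 230026.833; standard quotas: Gamma 3.323, Epsilon 1.190, Eta 1.487.
Rounding down gives 3, 1, 1 = 5 seats, so the divisor must be adjusted.
With modified divisor 181100: modified quotas Gamma 4.221, Epsilon 1.511, Eta 1.889.
Rounding down: Gamma 4, Epsilon 1, Eta 1 (total 6).
Eta receives 1.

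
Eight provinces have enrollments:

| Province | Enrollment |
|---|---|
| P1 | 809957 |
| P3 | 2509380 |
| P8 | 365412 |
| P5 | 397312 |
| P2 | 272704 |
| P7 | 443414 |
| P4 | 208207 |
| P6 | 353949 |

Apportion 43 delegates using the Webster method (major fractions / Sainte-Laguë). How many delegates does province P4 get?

Standard divisor 5360335/43 ≈ 124658.953; standard quotas: P1 6.497, P3 20.130, P8 2.931, P5 3.187, P2 2.188, P7 3.557, P4 1.670, P6 2.839.
Rounding to the nearest integer gives P1 6, P3 20, P8 3, P5 3, P2 2, P7 4, P4 2, P6 3 — total 43, matching the house size, so no adjustment is needed.
P4 receives 2.

2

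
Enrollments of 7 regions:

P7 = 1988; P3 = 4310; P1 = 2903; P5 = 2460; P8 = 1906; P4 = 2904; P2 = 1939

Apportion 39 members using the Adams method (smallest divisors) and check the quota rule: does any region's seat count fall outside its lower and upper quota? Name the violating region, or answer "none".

none

Standard quotas: P7 4.211, P3 9.130, P1 6.150, P5 5.211, P8 4.038, P4 6.152, P2 4.108.
Adams allocation: P7 5, P3 9, P1 6, P5 5, P8 4, P4 6, P2 4.
Every allocation lies between the lower and upper quota.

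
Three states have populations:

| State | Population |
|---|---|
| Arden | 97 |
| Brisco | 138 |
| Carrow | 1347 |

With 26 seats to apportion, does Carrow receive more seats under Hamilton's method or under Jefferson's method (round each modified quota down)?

Jefferson

Hamilton: Arden 2, Brisco 2, Carrow 22.
Jefferson: Arden 1, Brisco 2, Carrow 23.
Carrow gets 22 under Hamilton and 23 under Jefferson.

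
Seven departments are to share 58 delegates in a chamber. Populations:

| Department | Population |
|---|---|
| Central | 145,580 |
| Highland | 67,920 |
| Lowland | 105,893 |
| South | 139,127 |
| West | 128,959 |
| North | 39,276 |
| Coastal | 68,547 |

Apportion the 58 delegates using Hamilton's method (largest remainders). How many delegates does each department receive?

Standard divisor: 695302 ÷ 58 ≈ 11987.966.
Standard quotas: Central 12.1438, Highland 5.6657, Lowland 8.8333, South 11.6056, West 10.7574, North 3.2763, Coastal 5.7180.
Lower quotas: Central 12, Highland 5, Lowland 8, South 11, West 10, North 3, Coastal 5 (sum 54, leaving 4 seats).
Remainders in descending order: Lowland 0.8333, West 0.7574, Coastal 0.7180, Highland 0.6657, South 0.6056, North 0.2763, Central 0.1438.
The surplus seats go to Lowland, West, Coastal, Highland.

Central 12; Highland 6; Lowland 9; South 11; West 11; North 3; Coastal 6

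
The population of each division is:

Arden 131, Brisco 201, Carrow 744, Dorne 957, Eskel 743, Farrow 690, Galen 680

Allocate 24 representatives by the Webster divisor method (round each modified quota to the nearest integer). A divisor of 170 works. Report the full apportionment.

Arden 1, Brisco 1, Carrow 4, Dorne 6, Eskel 4, Farrow 4, Galen 4

With modified divisor 170: modified quotas Arden 0.771, Brisco 1.182, Carrow 4.376, Dorne 5.629, Eskel 4.371, Farrow 4.059, Galen 4.000.
Rounding to the nearest integer: Arden 1, Brisco 1, Carrow 4, Dorne 6, Eskel 4, Farrow 4, Galen 4 (total 24).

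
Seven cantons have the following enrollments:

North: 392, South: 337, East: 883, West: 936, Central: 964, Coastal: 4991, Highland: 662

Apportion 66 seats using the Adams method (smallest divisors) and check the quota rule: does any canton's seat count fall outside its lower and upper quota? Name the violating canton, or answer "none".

Coastal

Standard quotas: North 2.823, South 2.427, East 6.359, West 6.740, Central 6.942, Coastal 35.942, Highland 4.767.
Adams allocation: North 3, South 3, East 7, West 7, Central 7, Coastal 34, Highland 5.
Coastal has quota 35.942 (lower 35, upper 36) but receives 34 — outside the quota interval.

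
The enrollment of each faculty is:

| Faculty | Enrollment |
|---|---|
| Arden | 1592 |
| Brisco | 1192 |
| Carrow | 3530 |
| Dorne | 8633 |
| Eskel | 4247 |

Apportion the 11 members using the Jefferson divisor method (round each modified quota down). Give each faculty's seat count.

Standard divisor 19194/11 ≈ 1744.909; standard quotas: Arden 0.912, Brisco 0.683, Carrow 2.023, Dorne 4.948, Eskel 2.434.
Rounding down gives 0, 0, 2, 4, 2 = 8 seats, so the divisor must be adjusted.
With modified divisor 1430: modified quotas Arden 1.113, Brisco 0.834, Carrow 2.469, Dorne 6.037, Eskel 2.970.
Rounding down: Arden 1, Brisco 0, Carrow 2, Dorne 6, Eskel 2 (total 11).

Arden 1, Brisco 0, Carrow 2, Dorne 6, Eskel 2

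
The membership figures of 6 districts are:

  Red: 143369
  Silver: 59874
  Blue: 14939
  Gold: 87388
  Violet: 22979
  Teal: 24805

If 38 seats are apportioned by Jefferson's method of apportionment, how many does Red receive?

16

Standard divisor 353354/38 ≈ 9298.789; standard quotas: Red 15.418, Silver 6.439, Blue 1.607, Gold 9.398, Violet 2.471, Teal 2.668.
Rounding down gives 15, 6, 1, 9, 2, 2 = 35 seats, so the divisor must be adjusted.
With modified divisor 8500: modified quotas Red 16.867, Silver 7.044, Blue 1.758, Gold 10.281, Violet 2.703, Teal 2.918.
Rounding down: Red 16, Silver 7, Blue 1, Gold 10, Violet 2, Teal 2 (total 38).
Red receives 16.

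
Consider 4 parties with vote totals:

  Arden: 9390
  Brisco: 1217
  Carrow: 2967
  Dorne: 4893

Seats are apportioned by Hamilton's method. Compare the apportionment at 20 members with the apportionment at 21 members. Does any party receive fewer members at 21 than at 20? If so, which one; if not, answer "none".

Brisco

At 20 seats: Arden 10, Brisco 2, Carrow 3, Dorne 5.
At 21 seats: Arden 11, Brisco 1, Carrow 3, Dorne 6.
Brisco drops from 2 to 1.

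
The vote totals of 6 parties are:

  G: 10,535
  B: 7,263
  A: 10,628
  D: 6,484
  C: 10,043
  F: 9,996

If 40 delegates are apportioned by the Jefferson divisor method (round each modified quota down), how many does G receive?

Standard divisor 54949/40 ≈ 1373.725; standard quotas: G 7.669, B 5.287, A 7.737, D 4.720, C 7.311, F 7.277.
Rounding down gives 7, 5, 7, 4, 7, 7 = 37 seats, so the divisor must be adjusted.
With modified divisor 1280: modified quotas G 8.230, B 5.674, A 8.303, D 5.066, C 7.846, F 7.809.
Rounding down: G 8, B 5, A 8, D 5, C 7, F 7 (total 40).
G receives 8.

8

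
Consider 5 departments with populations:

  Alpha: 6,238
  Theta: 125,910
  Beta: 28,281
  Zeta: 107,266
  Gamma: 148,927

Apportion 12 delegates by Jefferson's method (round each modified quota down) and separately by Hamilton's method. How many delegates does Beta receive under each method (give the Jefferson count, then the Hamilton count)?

Jefferson: Alpha 0, Theta 4, Beta 0, Zeta 3, Gamma 5.
Hamilton: Alpha 0, Theta 4, Beta 1, Zeta 3, Gamma 4.
Beta gets 0 under Jefferson and 1 under Hamilton.

0 and 1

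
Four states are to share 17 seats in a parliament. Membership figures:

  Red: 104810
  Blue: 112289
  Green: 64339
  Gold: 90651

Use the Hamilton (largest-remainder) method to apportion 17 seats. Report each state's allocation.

Red 5; Blue 5; Green 3; Gold 4

The standard divisor is 372089/17 ≈ 21887.588.
Standard quotas: Red 4.7886, Blue 5.1303, Green 2.9395, Gold 4.1417.
Lower quotas: Red 4, Blue 5, Green 2, Gold 4 (sum 15, leaving 2 seats).
Remainders in descending order: Green 0.9395, Red 0.7886, Gold 0.1417, Blue 0.1303.
The surplus seats go to Green, Red.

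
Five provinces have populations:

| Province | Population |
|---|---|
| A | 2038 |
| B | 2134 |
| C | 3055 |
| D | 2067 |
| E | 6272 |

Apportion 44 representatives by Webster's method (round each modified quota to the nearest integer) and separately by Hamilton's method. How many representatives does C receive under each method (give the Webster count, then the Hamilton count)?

9 and 8

Webster: A 6, B 6, C 9, D 6, E 17.
Hamilton: A 6, B 6, C 8, D 6, E 18.
C gets 9 under Webster and 8 under Hamilton.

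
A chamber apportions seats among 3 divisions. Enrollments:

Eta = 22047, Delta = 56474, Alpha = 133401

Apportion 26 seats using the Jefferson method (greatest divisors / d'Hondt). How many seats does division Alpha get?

Standard divisor 211922/26 ≈ 8150.846; standard quotas: Eta 2.705, Delta 6.929, Alpha 16.367.
Rounding down gives 2, 6, 16 = 24 seats, so the divisor must be adjusted.
With modified divisor 7600: modified quotas Eta 2.901, Delta 7.431, Alpha 17.553.
Rounding down: Eta 2, Delta 7, Alpha 17 (total 26).
Alpha receives 17.

17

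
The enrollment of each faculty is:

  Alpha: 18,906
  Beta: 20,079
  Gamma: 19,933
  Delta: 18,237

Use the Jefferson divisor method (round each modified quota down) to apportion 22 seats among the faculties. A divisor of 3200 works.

With modified divisor 3200: modified quotas Alpha 5.908, Beta 6.275, Gamma 6.229, Delta 5.699.
Rounding down: Alpha 5, Beta 6, Gamma 6, Delta 5 (total 22).

Alpha: 5, Beta: 6, Gamma: 6, Delta: 5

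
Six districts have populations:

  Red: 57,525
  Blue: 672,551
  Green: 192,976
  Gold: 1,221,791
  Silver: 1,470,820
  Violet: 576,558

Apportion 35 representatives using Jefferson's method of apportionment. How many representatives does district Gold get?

Standard divisor 4192221/35 ≈ 119777.743; standard quotas: Red 0.480, Blue 5.615, Green 1.611, Gold 10.200, Silver 12.280, Violet 4.814.
Rounding down gives 0, 5, 1, 10, 12, 4 = 32 seats, so the divisor must be adjusted.
With modified divisor 111600: modified quotas Red 0.515, Blue 6.026, Green 1.729, Gold 10.948, Silver 13.179, Violet 5.166.
Rounding down: Red 0, Blue 6, Green 1, Gold 10, Silver 13, Violet 5 (total 35).
Gold receives 10.

10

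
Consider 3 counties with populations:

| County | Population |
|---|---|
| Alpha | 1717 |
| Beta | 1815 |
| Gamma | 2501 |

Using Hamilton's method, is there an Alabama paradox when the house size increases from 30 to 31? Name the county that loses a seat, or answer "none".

none

At 30 seats: Alpha 9, Beta 9, Gamma 12.
At 31 seats: Alpha 9, Beta 9, Gamma 13.
No county's allocation decreased.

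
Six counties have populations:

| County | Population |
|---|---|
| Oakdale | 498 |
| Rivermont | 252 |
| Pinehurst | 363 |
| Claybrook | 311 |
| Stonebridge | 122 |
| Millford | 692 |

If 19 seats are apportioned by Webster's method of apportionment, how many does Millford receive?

6

Standard divisor 2238/19 ≈ 117.789; standard quotas: Oakdale 4.228, Rivermont 2.139, Pinehurst 3.082, Claybrook 2.640, Stonebridge 1.036, Millford 5.875.
Rounding to the nearest integer gives Oakdale 4, Rivermont 2, Pinehurst 3, Claybrook 3, Stonebridge 1, Millford 6 — total 19, matching the house size, so no adjustment is needed.
Millford receives 6.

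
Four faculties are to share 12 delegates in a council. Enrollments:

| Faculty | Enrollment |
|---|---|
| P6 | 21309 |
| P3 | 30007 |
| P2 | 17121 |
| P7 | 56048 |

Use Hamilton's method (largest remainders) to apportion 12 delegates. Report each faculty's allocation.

The standard divisor is 124485/12 ≈ 10373.75.
Standard quotas: P6 2.0541, P3 2.8926, P2 1.6504, P7 5.4029.
Lower quotas: P6 2, P3 2, P2 1, P7 5 (sum 10, leaving 2 seats).
Remainders in descending order: P3 0.8926, P2 0.6504, P7 0.4029, P6 0.0541.
Largest remainders: P3, P2 receive the extra seats.

P6 2; P3 3; P2 2; P7 5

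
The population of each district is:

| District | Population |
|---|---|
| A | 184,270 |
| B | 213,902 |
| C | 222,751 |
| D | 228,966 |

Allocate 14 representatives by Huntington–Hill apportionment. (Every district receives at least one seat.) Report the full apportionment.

With divisor 63025: modified quotas A 2.924, B 3.394, C 3.534, D 3.633.
Geometric-mean thresholds: A √(2·3)=2.449, B √(3·4)=3.464, C √(3·4)=3.464, D √(3·4)=3.464.
Each quota rounded against its threshold gives A 3, B 3, C 4, D 4 (total 14).

A 3; B 3; C 4; D 4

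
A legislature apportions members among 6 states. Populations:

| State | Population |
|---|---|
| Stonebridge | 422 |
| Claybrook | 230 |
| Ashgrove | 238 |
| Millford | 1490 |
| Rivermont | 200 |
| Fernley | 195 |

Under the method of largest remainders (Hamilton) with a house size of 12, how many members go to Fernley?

1

Standard divisor: 2775 ÷ 12 ≈ 231.25.
Standard quotas: Stonebridge 1.825, Claybrook 0.995, Ashgrove 1.029, Millford 6.443, Rivermont 0.865, Fernley 0.843.
Lower quotas: Stonebridge 1, Claybrook 0, Ashgrove 1, Millford 6, Rivermont 0, Fernley 0 (sum 8, leaving 4 seats).
Remainders in descending order: Claybrook 0.995, Rivermont 0.865, Fernley 0.843, Stonebridge 0.825, Millford 0.443, Ashgrove 0.029.
The surplus seats go to Claybrook, Rivermont, Fernley, Stonebridge.
Fernley receives 1.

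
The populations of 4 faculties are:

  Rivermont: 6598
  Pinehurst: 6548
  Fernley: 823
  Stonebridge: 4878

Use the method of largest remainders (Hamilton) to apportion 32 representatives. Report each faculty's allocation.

Rivermont 11, Pinehurst 11, Fernley 2, Stonebridge 8

Total 18847; standard divisor 18847/32 ≈ 588.969.
Standard quotas: Rivermont 11.2026, Pinehurst 11.1177, Fernley 1.3974, Stonebridge 8.2823.
Lower quotas: Rivermont 11, Pinehurst 11, Fernley 1, Stonebridge 8 (sum 31, leaving 1 seat).
Remainders in descending order: Fernley 0.3974, Stonebridge 0.2823, Rivermont 0.2026, Pinehurst 0.1177.
Largest remainder: Fernley receives the extra seat.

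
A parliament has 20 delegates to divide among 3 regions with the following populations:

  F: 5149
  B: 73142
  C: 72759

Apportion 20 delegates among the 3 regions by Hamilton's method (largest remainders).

Standard divisor: 151050 ÷ 20 ≈ 7552.5.
Standard quotas: F 0.6818, B 9.6845, C 9.6338.
Lower quotas: F 0, B 9, C 9 (sum 18, leaving 2 seats).
Remainders in descending order: B 0.6845, F 0.6818, C 0.6338.
Largest remainders: B, F receive the extra seats.

F: 1, B: 10, C: 9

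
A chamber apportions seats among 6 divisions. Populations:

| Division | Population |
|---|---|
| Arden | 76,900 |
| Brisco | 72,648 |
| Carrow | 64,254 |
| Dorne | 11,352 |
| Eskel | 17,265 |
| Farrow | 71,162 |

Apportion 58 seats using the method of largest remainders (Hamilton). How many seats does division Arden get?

Standard divisor: 313581 ÷ 58 ≈ 5406.569.
Standard quotas: Arden 14.2234, Brisco 13.4370, Carrow 11.8844, Dorne 2.0997, Eskel 3.1933, Farrow 13.1621.
Lower quotas: Arden 14, Brisco 13, Carrow 11, Dorne 2, Eskel 3, Farrow 13 (sum 56, leaving 2 seats).
Remainders in descending order: Carrow 0.8844, Brisco 0.4370, Arden 0.2234, Eskel 0.1933, Farrow 0.1621, Dorne 0.0997.
Largest remainders: Carrow, Brisco receive the extra seats.
Arden receives 14.

14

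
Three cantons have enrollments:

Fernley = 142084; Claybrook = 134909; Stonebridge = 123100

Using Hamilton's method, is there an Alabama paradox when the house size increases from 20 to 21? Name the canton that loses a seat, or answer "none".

none

At 20 seats: Fernley 7, Claybrook 7, Stonebridge 6.
At 21 seats: Fernley 7, Claybrook 7, Stonebridge 7.
No canton's allocation decreased.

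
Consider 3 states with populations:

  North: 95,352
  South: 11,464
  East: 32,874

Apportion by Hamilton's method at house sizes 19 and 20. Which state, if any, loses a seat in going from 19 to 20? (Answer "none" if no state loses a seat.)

At 19 seats: North 13, South 2, East 4.
At 20 seats: North 14, South 1, East 5.
South drops from 2 to 1.

South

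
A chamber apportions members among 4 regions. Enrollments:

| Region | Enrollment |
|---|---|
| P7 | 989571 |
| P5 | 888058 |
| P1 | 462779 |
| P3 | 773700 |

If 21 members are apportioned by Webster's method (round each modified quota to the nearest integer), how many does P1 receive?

3

Standard divisor 3114108/21 ≈ 148290.857; standard quotas: P7 6.673, P5 5.989, P1 3.121, P3 5.217.
Rounding to the nearest integer gives P7 7, P5 6, P1 3, P3 5 — total 21, matching the house size, so no adjustment is needed.
P1 receives 3.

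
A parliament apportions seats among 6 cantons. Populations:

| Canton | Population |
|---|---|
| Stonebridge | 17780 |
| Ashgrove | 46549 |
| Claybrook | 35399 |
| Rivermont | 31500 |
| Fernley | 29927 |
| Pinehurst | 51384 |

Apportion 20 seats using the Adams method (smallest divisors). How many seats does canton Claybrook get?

Standard divisor 212539/20 ≈ 10626.95; standard quotas: Stonebridge 1.673, Ashgrove 4.380, Claybrook 3.331, Rivermont 2.964, Fernley 2.816, Pinehurst 4.835.
Rounding up gives 2, 5, 4, 3, 3, 5 = 22 seats, so the divisor must be adjusted.
With modified divisor 12300: modified quotas Stonebridge 1.446, Ashgrove 3.784, Claybrook 2.878, Rivermont 2.561, Fernley 2.433, Pinehurst 4.178.
Rounding up: Stonebridge 2, Ashgrove 4, Claybrook 3, Rivermont 3, Fernley 3, Pinehurst 5 (total 20).
Claybrook receives 3.

3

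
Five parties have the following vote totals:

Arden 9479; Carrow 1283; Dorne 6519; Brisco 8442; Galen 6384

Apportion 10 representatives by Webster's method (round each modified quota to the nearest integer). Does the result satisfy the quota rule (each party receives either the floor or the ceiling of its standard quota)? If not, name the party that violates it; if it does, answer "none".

Standard quotas: Arden 2.952, Carrow 0.400, Dorne 2.030, Brisco 2.629, Galen 1.988.
Webster allocation: Arden 3, Carrow 0, Dorne 2, Brisco 3, Galen 2.
Every allocation lies between the lower and upper quota.

none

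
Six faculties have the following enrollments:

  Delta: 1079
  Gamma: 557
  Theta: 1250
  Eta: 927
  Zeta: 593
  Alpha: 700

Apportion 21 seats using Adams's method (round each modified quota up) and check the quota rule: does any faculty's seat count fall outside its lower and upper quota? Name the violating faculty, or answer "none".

none

Standard quotas: Delta 4.438, Gamma 2.291, Theta 5.141, Eta 3.813, Zeta 2.439, Alpha 2.879.
Adams allocation: Delta 4, Gamma 2, Theta 5, Eta 4, Zeta 3, Alpha 3.
Every allocation lies between the lower and upper quota.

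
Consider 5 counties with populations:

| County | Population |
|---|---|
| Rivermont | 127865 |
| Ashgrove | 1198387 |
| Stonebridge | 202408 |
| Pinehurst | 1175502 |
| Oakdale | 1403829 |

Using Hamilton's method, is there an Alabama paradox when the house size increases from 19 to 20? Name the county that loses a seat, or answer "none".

Rivermont

At 19 seats: Rivermont 1, Ashgrove 6, Stonebridge 1, Pinehurst 5, Oakdale 6.
At 20 seats: Rivermont 0, Ashgrove 6, Stonebridge 1, Pinehurst 6, Oakdale 7.
Rivermont drops from 1 to 0.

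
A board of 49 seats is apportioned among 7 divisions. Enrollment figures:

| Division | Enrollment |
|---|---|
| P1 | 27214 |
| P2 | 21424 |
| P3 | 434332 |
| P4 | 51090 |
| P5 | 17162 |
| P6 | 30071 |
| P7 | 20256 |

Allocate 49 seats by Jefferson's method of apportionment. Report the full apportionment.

Standard divisor 601549/49 ≈ 12276.51; standard quotas: P1 2.217, P2 1.745, P3 35.379, P4 4.162, P5 1.398, P6 2.449, P7 1.650.
Rounding down gives 2, 1, 35, 4, 1, 2, 1 = 46 seats, so the divisor must be adjusted.
With modified divisor 11300: modified quotas P1 2.408, P2 1.896, P3 38.436, P4 4.521, P5 1.519, P6 2.661, P7 1.793.
Rounding down: P1 2, P2 1, P3 38, P4 4, P5 1, P6 2, P7 1 (total 49).

P1 2; P2 1; P3 38; P4 4; P5 1; P6 2; P7 1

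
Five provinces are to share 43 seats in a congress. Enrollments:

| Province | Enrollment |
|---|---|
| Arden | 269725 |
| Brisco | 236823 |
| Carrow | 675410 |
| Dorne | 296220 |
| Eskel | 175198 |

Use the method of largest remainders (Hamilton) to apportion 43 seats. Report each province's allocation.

The standard divisor is 1653376/43 ≈ 38450.605.
Standard quotas: Arden 7.0148, Brisco 6.1591, Carrow 17.5657, Dorne 7.7039, Eskel 4.5564.
Lower quotas: Arden 7, Brisco 6, Carrow 17, Dorne 7, Eskel 4 (sum 41, leaving 2 seats).
Remainders in descending order: Dorne 0.7039, Carrow 0.5657, Eskel 0.5564, Brisco 0.1591, Arden 0.0148.
The surplus seats go to Dorne, Carrow.

Arden=7, Brisco=6, Carrow=18, Dorne=8, Eskel=4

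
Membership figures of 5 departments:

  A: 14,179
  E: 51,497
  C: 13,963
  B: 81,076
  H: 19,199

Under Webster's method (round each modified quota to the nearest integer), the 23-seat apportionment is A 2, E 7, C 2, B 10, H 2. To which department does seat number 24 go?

Priority for the next seat is population ÷ (current seats + 0.5).
Priorities: A 5671.600, E 6866.267, C 5585.200, B 7721.524, H 7679.600.
Highest priority: B.

B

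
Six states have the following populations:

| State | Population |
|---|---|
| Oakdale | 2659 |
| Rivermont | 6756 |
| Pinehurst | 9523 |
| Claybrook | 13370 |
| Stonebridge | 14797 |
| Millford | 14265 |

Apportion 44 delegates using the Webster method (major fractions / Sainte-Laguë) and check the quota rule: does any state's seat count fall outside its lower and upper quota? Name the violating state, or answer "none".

none

Standard quotas: Oakdale 1.906, Rivermont 4.844, Pinehurst 6.828, Claybrook 9.586, Stonebridge 10.609, Millford 10.227.
Webster allocation: Oakdale 2, Rivermont 5, Pinehurst 7, Claybrook 9, Stonebridge 11, Millford 10.
Every allocation lies between the lower and upper quota.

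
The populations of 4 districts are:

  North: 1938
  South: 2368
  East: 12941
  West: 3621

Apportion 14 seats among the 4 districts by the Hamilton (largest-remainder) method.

North=1, South=2, East=9, West=2

The standard divisor is 20868/14 ≈ 1490.571.
Standard quotas: North 1.3002, South 1.5887, East 8.6819, West 2.4293.
Lower quotas: North 1, South 1, East 8, West 2 (sum 12, leaving 2 seats).
Remainders in descending order: East 0.6819, South 0.5887, West 0.4293, North 0.3002.
Largest remainders: East, South receive the extra seats.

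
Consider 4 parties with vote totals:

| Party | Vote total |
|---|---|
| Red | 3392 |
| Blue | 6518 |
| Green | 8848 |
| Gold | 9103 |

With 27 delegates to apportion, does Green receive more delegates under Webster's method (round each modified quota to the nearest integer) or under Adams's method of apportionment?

Webster

Webster: Red 3, Blue 6, Green 9, Gold 9.
Adams: Red 4, Blue 6, Green 8, Gold 9.
Green gets 9 under Webster and 8 under Adams.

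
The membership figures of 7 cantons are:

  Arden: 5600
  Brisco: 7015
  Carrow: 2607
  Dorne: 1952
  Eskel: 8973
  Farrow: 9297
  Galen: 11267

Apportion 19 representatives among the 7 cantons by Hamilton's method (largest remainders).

Arden 2, Brisco 3, Carrow 1, Dorne 1, Eskel 4, Farrow 4, Galen 4

Total 46711; standard divisor 46711/19 ≈ 2458.474.
Standard quotas: Arden 2.2778, Brisco 2.8534, Carrow 1.0604, Dorne 0.7940, Eskel 3.6498, Farrow 3.7816, Galen 4.5829.
Lower quotas: Arden 2, Brisco 2, Carrow 1, Dorne 0, Eskel 3, Farrow 3, Galen 4 (sum 15, leaving 4 seats).
Remainders in descending order: Brisco 0.8534, Dorne 0.7940, Farrow 0.7816, Eskel 0.6498, Galen 0.5829, Arden 0.2778, Carrow 0.0604.
Largest remainders: Brisco, Dorne, Farrow, Eskel receive the extra seats.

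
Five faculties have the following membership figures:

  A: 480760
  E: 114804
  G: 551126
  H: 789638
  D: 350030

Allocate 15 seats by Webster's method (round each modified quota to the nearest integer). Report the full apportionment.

Standard divisor 2286358/15 ≈ 152423.867; standard quotas: A 3.154, E 0.753, G 3.616, H 5.181, D 2.296.
Rounding to the nearest integer gives A 3, E 1, G 4, H 5, D 2 — total 15, matching the house size, so no adjustment is needed.

A 3; E 1; G 4; H 5; D 2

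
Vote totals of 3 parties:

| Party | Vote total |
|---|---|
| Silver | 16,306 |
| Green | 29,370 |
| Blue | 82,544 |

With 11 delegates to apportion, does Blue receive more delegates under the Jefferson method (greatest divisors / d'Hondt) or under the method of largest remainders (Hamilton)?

Jefferson: Silver 1, Green 2, Blue 8.
Hamilton: Silver 1, Green 3, Blue 7.
Blue gets 8 under Jefferson and 7 under Hamilton.

Jefferson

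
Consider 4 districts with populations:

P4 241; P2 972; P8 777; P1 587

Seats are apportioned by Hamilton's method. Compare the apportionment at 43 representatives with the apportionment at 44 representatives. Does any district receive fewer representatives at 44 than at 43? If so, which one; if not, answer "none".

none

At 43 seats: P4 4, P2 16, P8 13, P1 10.
At 44 seats: P4 4, P2 17, P8 13, P1 10.
No district's allocation decreased.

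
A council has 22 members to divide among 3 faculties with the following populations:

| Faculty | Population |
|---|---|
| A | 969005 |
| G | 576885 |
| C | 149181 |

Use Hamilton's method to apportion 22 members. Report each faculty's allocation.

A 13; G 7; C 2

The standard divisor is 1695071/22 ≈ 77048.682.
Standard quotas: A 12.5765, G 7.4873, C 1.9362.
Lower quotas: A 12, G 7, C 1 (sum 20, leaving 2 seats).
Remainders in descending order: C 0.9362, A 0.5765, G 0.4873.
The surplus seats go to C, A.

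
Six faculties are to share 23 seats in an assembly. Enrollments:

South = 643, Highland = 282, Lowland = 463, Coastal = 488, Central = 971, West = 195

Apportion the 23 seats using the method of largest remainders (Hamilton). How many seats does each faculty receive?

South 5, Highland 2, Lowland 4, Coastal 4, Central 7, West 1

The standard divisor is 3042/23 ≈ 132.261.
Standard quotas: South 4.862, Highland 2.132, Lowland 3.501, Coastal 3.690, Central 7.342, West 1.474.
Lower quotas: South 4, Highland 2, Lowland 3, Coastal 3, Central 7, West 1 (sum 20, leaving 3 seats).
Remainders in descending order: South 0.862, Coastal 0.690, Lowland 0.501, West 0.474, Central 0.342, Highland 0.132.
Largest remainders: South, Coastal, Lowland receive the extra seats.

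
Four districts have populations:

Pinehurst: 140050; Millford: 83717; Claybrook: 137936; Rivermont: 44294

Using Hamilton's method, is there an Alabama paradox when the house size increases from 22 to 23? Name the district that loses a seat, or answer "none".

At 22 seats: Pinehurst 8, Millford 5, Claybrook 7, Rivermont 2.
At 23 seats: Pinehurst 8, Millford 5, Claybrook 8, Rivermont 2.
No district's allocation decreased.

none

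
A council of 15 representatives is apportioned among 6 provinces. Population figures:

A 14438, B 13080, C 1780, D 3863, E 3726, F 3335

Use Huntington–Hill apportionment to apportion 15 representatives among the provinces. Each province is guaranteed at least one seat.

A: 5, B: 5, C: 1, D: 2, E: 1, F: 1

With divisor 2684: modified quotas A 5.379, B 4.873, C 0.663, D 1.439, E 1.388, F 1.243.
Geometric-mean thresholds: A √(5·6)=5.477, B √(4·5)=4.472, C (min 1), D √(1·2)=1.414, E √(1·2)=1.414, F √(1·2)=1.414.
Each quota rounded against its threshold gives A 5, B 5, C 1, D 2, E 1, F 1 (total 15).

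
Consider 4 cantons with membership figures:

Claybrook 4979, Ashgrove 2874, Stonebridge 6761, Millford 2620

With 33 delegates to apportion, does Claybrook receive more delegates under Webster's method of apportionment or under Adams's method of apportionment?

Webster

Webster: Claybrook 10, Ashgrove 5, Stonebridge 13, Millford 5.
Adams: Claybrook 9, Ashgrove 6, Stonebridge 13, Millford 5.
Claybrook gets 10 under Webster and 9 under Adams.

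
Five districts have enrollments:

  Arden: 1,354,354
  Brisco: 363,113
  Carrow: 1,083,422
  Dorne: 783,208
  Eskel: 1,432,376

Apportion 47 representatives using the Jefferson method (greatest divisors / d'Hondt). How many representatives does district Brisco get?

Standard divisor 5016473/47 ≈ 106733.468; standard quotas: Arden 12.689, Brisco 3.402, Carrow 10.151, Dorne 7.338, Eskel 13.420.
Rounding down gives 12, 3, 10, 7, 13 = 45 seats, so the divisor must be adjusted.
With modified divisor 100400: modified quotas Arden 13.490, Brisco 3.617, Carrow 10.791, Dorne 7.801, Eskel 14.267.
Rounding down: Arden 13, Brisco 3, Carrow 10, Dorne 7, Eskel 14 (total 47).
Brisco receives 3.

3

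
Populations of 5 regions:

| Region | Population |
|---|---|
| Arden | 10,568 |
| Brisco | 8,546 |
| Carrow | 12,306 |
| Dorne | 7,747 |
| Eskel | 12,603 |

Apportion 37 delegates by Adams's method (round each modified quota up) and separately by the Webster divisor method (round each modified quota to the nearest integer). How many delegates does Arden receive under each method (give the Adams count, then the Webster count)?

Adams: Arden 7, Brisco 6, Carrow 9, Dorne 6, Eskel 9.
Webster: Arden 8, Brisco 6, Carrow 9, Dorne 5, Eskel 9.
Arden gets 7 under Adams and 8 under Webster.

7 and 8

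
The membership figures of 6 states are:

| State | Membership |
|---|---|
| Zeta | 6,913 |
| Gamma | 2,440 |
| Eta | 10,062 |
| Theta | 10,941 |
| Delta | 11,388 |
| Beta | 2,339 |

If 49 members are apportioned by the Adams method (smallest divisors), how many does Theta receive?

Standard divisor 44083/49 ≈ 899.653; standard quotas: Zeta 7.684, Gamma 2.712, Eta 11.184, Theta 12.161, Delta 12.658, Beta 2.600.
Rounding up gives 8, 3, 12, 13, 13, 3 = 52 seats, so the divisor must be adjusted.
With modified divisor 970: modified quotas Zeta 7.127, Gamma 2.515, Eta 10.373, Theta 11.279, Delta 11.740, Beta 2.411.
Rounding up: Zeta 8, Gamma 3, Eta 11, Theta 12, Delta 12, Beta 3 (total 49).
Theta receives 12.

12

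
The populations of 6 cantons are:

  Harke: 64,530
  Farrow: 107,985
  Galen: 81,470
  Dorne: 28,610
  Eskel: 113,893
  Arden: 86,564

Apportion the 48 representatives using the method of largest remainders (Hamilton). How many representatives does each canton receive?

Harke 6, Farrow 11, Galen 8, Dorne 3, Eskel 11, Arden 9

Standard divisor: 483052 ÷ 48 ≈ 10063.583.
Standard quotas: Harke 6.4122, Farrow 10.7303, Galen 8.0955, Dorne 2.8429, Eskel 11.3173, Arden 8.6017.
Lower quotas: Harke 6, Farrow 10, Galen 8, Dorne 2, Eskel 11, Arden 8 (sum 45, leaving 3 seats).
Remainders in descending order: Dorne 0.8429, Farrow 0.7303, Arden 0.6017, Harke 0.4122, Eskel 0.3173, Galen 0.0955.
Largest remainders: Dorne, Farrow, Arden receive the extra seats.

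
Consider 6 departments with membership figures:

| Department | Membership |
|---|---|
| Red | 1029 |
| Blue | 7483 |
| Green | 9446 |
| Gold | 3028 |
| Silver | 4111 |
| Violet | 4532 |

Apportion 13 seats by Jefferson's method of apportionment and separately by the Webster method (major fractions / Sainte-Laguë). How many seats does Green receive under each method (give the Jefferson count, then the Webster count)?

Jefferson: Red 0, Blue 3, Green 5, Gold 1, Silver 2, Violet 2.
Webster: Red 0, Blue 4, Green 4, Gold 1, Silver 2, Violet 2.
Green gets 5 under Jefferson and 4 under Webster.

5 and 4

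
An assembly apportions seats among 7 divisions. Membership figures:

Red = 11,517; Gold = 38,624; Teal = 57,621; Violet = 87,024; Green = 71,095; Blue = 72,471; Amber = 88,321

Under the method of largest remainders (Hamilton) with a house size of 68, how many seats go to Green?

11

Standard divisor: 426673 ÷ 68 ≈ 6274.603.
Standard quotas: Red 1.8355, Gold 6.1556, Teal 9.1832, Violet 13.8692, Green 11.3306, Blue 11.5499, Amber 14.0760.
Lower quotas: Red 1, Gold 6, Teal 9, Violet 13, Green 11, Blue 11, Amber 14 (sum 65, leaving 3 seats).
Remainders in descending order: Violet 0.8692, Red 0.8355, Blue 0.5499, Green 0.3306, Teal 0.1832, Gold 0.1556, Amber 0.0760.
The surplus seats go to Violet, Red, Blue.
Green receives 11.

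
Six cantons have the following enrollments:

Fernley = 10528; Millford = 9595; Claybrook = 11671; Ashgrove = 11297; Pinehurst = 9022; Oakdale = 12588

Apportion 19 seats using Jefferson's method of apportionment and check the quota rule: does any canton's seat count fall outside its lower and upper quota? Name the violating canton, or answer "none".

none

Standard quotas: Fernley 3.092, Millford 2.818, Claybrook 3.427, Ashgrove 3.317, Pinehurst 2.649, Oakdale 3.697.
Jefferson allocation: Fernley 3, Millford 3, Claybrook 3, Ashgrove 3, Pinehurst 3, Oakdale 4.
Every allocation lies between the lower and upper quota.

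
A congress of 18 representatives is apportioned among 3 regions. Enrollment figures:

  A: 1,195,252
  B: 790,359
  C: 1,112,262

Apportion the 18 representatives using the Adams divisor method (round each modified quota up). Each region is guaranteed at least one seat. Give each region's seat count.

Standard divisor 3097873/18 ≈ 172104.056; standard quotas: A 6.945, B 4.592, C 6.463.
Rounding up gives 7, 5, 7 = 19 seats, so the divisor must be adjusted.
With modified divisor 191500: modified quotas A 6.242, B 4.127, C 5.808.
Rounding up: A 7, B 5, C 6 (total 18).

A 7; B 5; C 6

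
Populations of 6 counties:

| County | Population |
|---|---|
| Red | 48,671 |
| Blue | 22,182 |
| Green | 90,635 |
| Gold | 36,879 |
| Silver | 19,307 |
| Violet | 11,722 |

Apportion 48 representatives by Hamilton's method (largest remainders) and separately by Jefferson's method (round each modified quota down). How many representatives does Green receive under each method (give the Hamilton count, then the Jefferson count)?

19 and 20

Hamilton: Red 10, Blue 5, Green 19, Gold 8, Silver 4, Violet 2.
Jefferson: Red 10, Blue 4, Green 20, Gold 8, Silver 4, Violet 2.
Green gets 19 under Hamilton and 20 under Jefferson.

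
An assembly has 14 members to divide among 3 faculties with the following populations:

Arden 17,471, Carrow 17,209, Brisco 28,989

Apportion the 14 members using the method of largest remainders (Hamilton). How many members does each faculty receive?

Arden: 4, Carrow: 4, Brisco: 6

Standard divisor: 63669 ÷ 14 ≈ 4547.786.
Standard quotas: Arden 3.8416, Carrow 3.7840, Brisco 6.3743.
Lower quotas: Arden 3, Carrow 3, Brisco 6 (sum 12, leaving 2 seats).
Remainders in descending order: Arden 0.8416, Carrow 0.7840, Brisco 0.3743.
The surplus seats go to Arden, Carrow.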